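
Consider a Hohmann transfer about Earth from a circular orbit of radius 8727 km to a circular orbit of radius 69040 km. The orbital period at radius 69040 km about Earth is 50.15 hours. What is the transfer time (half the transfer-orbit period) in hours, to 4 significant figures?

t = 10.60 hours

From Kepler's third law T² = 4π²r³/μ at r = 69040 km, T = 50.15 hours = 50.15 × 3600 s = 1.8054×10^5 s: μ = 4π²r³/T² = 3.98580×10^5 km³/s².
The Hohmann ellipse has a_t = (r₁ + r₂)/2 = 38883.5 km.
Half the transfer-orbit period gives t = π√(a_t³/μ) = 38150 s.
Converting: 38150 s ÷ 3600 s/hour = 10.60 hours.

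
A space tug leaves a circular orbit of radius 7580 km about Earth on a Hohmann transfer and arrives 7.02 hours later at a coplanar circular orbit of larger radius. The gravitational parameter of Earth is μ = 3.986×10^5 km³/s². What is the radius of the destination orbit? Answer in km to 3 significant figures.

r₂ = 51500 km

Transfer time t = 7.02 hours = 25272 s, and t = π√(a_t³/μ).
So a_t = (μ t²/π²)^(1/3) = (3.986×10^5 × (25272)² / π²)^(1/3) = 29546 km.
Since a_t = (r₁ + r₂)/2, r₂ = 2a_t − r₁ = 2×29546 − 7580 = 51512 km.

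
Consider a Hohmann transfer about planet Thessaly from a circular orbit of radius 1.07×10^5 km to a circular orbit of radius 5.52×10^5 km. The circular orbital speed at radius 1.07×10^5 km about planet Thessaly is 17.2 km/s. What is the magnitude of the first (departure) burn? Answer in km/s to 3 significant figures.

Δv₁ = 5.06 km/s

From the circular-orbit relation v² = μ/r at r = 1.07×10^5 km: μ = v²r = (17.2)² × 1.07×10^5 = 3.16549×10^7 km³/s².
Transfer-ellipse semi-major axis a_t = (r₁ + r₂)/2 = (1.070×10^5 + 5.520×10^5)/2 = 3.295×10^5 km.
On the circular orbit at r = 1.070×10^5 km, v_c = √(μ/r) = 17.200 km/s.
Transfer-orbit speed at the same r (vis-viva, a = a_t): v_t = √[μ(2/r − 1/a_t)] = 22.262 km/s.
Δv₁ = |v_t − v_c| = |22.262 − 17.200| = 5.062 km/s.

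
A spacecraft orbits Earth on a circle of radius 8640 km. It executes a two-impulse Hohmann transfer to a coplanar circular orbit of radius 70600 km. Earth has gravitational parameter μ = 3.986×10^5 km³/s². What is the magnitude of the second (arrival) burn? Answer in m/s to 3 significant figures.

Δv₂ = 1270 m/s

Semi-major axis of the transfer orbit: a_t = (8640 + 70600)/2 = 39620 km.
On the circular orbit at r = 70600 km, v_c = √(μ/r) = 2.37611 km/s.
Vis-viva on the transfer ellipse at r = 70600 km gives v_t = √[μ(2/r − 1/a_t)] = 1.10960 km/s.
Δv₂ = |v_t − v_c| = |1.10960 − 2.37611| = 1.267 km/s.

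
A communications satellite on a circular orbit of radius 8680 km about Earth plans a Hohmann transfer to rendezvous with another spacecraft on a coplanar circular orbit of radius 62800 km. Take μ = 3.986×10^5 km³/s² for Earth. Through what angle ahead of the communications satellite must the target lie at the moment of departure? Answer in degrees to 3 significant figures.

φ = 103°

Semi-major axis of the transfer orbit: a_t = (8680 + 62800)/2 = 35740 km.
Transfer time t = π√(a_t³/μ) = 33620 s.
Target angular speed ω₂ = √(μ/r₂³) = 4.012×10^-5 rad/s.
Angle swept by the target during transfer: ω₂·t = 1.3488 rad = 77.28°.
Arrival is 180° from departure on the ellipse, so φ = 180° − 77.28° = 103°.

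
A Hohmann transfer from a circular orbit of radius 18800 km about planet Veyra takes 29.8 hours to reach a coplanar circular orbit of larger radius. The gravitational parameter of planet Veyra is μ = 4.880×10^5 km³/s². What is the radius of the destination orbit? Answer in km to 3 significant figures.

r₂ = 1.47×10^5 km

Transfer time t = 29.8 hours = 1.0728×10^5 s, and t = π√(a_t³/μ).
So a_t = (μ t²/π²)^(1/3) = (4.880×10^5 × (1.0728×10^5)² / π²)^(1/3) = 82868 km.
Since a_t = (r₁ + r₂)/2, r₂ = 2a_t − r₁ = 2×82868 − 18800 = 1.46936×10^5 km.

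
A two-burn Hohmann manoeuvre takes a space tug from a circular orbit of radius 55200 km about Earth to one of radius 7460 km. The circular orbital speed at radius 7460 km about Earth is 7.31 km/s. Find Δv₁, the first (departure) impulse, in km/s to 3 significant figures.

From the circular-orbit relation v² = μ/r at r = 7460 km: μ = v²r = (7.31)² × 7460 = 3.98633×10^5 km³/s².
The Hohmann ellipse has a_t = (r₁ + r₂)/2 = 31330 km.
On the circular orbit at r = 55200 km, v_c = √(μ/r) = 2.687 km/s.
Vis-viva on the transfer ellipse at r = 55200 km gives v_t = √[μ(2/r − 1/a_t)] = 1.311 km/s.
Δv₁ = |v_t − v_c| = |1.311 − 2.687| = 1.376 km/s.

Δv₁ = 1.38 km/s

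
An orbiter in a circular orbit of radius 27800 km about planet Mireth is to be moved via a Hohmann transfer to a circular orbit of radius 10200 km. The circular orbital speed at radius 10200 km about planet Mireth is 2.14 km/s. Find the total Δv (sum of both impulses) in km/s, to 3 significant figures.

Δv = 0.795 km/s

From the circular-orbit relation v² = μ/r at r = 10200 km: μ = v²r = (2.14)² × 10200 = 46711.9 km³/s².
Semi-major axis of the transfer orbit: a_t = (27800 + 10200)/2 = 19000 km.
At r₁ the circular-orbit speed is v₁ = √(μ/r₁) = 1.2963 km/s.
Transfer-orbit speed at r₁ (vis-viva): v_a = √[μ(2/r₁ − 1/a_t)] = 0.94976 km/s.
First burn Δv₁ = |v_a − v₁| = 0.3465 km/s.
At r₂, v₂ = √(μ/r₂) = 2.1400 km/s.
Transfer-orbit speed at r₂: v_p = √[μ(2/r₂ − 1/a_t)] = 2.5886 km/s.
Second burn Δv₂ = |v₂ − v_p| = 0.4486 km/s.
Δv = Δv₁ + Δv₂ = 0.3465 + 0.4486 = 0.7951 km/s.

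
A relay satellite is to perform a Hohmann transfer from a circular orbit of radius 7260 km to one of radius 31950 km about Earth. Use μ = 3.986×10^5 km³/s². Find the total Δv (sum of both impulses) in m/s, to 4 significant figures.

Δv = 3432 m/s

Semi-major axis of the transfer orbit: a_t = (7260 + 31950)/2 = 19605 km.
Circular speed at r₁: v₁ = √(μ/r₁) = √(3.986×10^5/7260) = 7.410 km/s.
On the transfer ellipse at r₁, vis-viva gives v_p = √[μ(2/r₁ − 1/a_t)] = 9.459 km/s.
First burn Δv₁ = |v_p − v₁| = 2.049 km/s.
At r₂, v₂ = √(μ/r₂) = 3.532 km/s.
Transfer-orbit speed at r₂: v_a = √[μ(2/r₂ − 1/a_t)] = 2.149 km/s.
Second burn Δv₂ = |v₂ − v_a| = 1.383 km/s.
Δv = Δv₁ + Δv₂ = 2.049 + 1.383 = 3.432 km/s.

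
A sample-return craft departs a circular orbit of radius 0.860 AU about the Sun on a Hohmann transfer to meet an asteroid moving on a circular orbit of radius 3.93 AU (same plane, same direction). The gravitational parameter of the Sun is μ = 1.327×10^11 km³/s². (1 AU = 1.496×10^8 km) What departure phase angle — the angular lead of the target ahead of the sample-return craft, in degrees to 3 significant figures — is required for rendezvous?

φ = 94.4°

In km: r₁ = 0.860 × 1.496×10^8 = 1.28656×10^8 km; r₂ = 3.93 × 1.496×10^8 = 5.87928×10^8 km.
Transfer-ellipse semi-major axis a_t = (r₁ + r₂)/2 = (1.28656×10^8 + 5.87928×10^8)/2 = 3.58292×10^8 km.
Transfer time t = π√(a_t³/μ) = 5.84884×10^7 s.
The target's mean motion on its circular orbit is ω₂ = √(μ/r₂³) = 2.55534×10^-8 rad/s.
Angle swept by the target during transfer: ω₂·t = 1.4946 rad = 85.63°.
Arrival is 180° from departure on the ellipse, so φ = 180° − 85.63° = 94.4°.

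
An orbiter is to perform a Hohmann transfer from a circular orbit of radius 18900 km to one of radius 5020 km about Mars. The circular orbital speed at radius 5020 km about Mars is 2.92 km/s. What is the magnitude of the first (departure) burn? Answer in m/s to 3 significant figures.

From the circular-orbit relation v² = μ/r at r = 5020 km: μ = v²r = (2.92)² × 5020 = 42802.5 km³/s².
Semi-major axis of the transfer orbit: a_t = (18900 + 5020)/2 = 11960 km.
Circular speed at r = 18900 km: v_c = √(μ/r) = 1.5049 km/s.
Transfer-orbit speed at the same r (vis-viva, a = a_t): v_t = √[μ(2/r − 1/a_t)] = 0.97497 km/s.
Δv₁ = |v_t − v_c| = |0.97497 − 1.5049| = 0.5299 km/s.

Δv₁ = 530 m/s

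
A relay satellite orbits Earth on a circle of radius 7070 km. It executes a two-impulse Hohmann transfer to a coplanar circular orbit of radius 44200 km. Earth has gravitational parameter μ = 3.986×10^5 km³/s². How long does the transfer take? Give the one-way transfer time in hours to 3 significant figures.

t = 5.67 hours

Transfer-ellipse semi-major axis a_t = (r₁ + r₂)/2 = (7070 + 44200)/2 = 25635 km.
By Kepler's third law the transfer-orbit period is T = 2π√(a_t³/μ), so t = T/2 = 20420 s.
Converting: 20420 s ÷ 3600 s/hour = 5.67 hours.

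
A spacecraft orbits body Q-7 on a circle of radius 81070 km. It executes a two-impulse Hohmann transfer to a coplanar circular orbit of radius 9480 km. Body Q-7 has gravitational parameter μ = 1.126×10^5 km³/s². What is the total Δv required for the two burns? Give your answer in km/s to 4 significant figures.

Semi-major axis of the transfer orbit: a_t = (81070 + 9480)/2 = 45275 km.
Circular speed at r₁: v₁ = √(μ/r₁) = √(1.126×10^5/81070) = 1.17853 km/s.
On the transfer ellipse at r₁, v² = μ(2/r − 1/a) gives v_a = √[μ(2/r₁ − 1/a_t)] = 0.539280 km/s.
First burn Δv₁ = |v_a − v₁| = 0.63925 km/s.
Circular speed at r₂: v₂ = √(μ/r₂) = 3.4464 km/s.
Transfer-orbit speed at r₂: v_p = √[μ(2/r₂ − 1/a_t)] = 4.6118 km/s.
Second burn Δv₂ = |v₂ − v_p| = 1.1654 km/s.
Δv = Δv₁ + Δv₂ = 0.63925 + 1.1654 = 1.805 km/s.

Δv = 1.805 km/s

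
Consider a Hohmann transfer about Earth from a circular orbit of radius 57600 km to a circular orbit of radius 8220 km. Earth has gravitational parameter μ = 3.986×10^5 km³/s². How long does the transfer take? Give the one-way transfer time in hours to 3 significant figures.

Transfer-ellipse semi-major axis a_t = (r₁ + r₂)/2 = (57600 + 8220)/2 = 32910 km.
Half the transfer-orbit period gives t = π√(a_t³/μ) = 29710 s.
Converting: 29710 s ÷ 3600 s/hour = 8.25 hours.

t = 8.25 hours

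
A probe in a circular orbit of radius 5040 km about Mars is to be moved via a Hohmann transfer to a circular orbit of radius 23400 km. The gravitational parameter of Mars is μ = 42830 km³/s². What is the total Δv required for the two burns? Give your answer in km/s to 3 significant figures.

Semi-major axis of the transfer orbit: a_t = (5040 + 23400)/2 = 14220 km.
At r₁ the circular-orbit speed is v₁ = √(μ/r₁) = 2.9151 km/s.
Transfer-orbit speed at r₁ (v² = μ(2/r − 1/a)): v_p = √[μ(2/r₁ − 1/a_t)] = 3.7395 km/s.
First burn Δv₁ = |v_p − v₁| = 0.8244 km/s.
At r₂, v₂ = √(μ/r₂) = 1.3529 km/s.
Transfer-orbit speed at r₂: v_a = √[μ(2/r₂ − 1/a_t)] = 0.80544 km/s.
Second burn Δv₂ = |v₂ − v_a| = 0.5475 km/s.
Δv = Δv₁ + Δv₂ = 0.8244 + 0.5475 = 1.372 km/s.

Δv = 1.37 km/s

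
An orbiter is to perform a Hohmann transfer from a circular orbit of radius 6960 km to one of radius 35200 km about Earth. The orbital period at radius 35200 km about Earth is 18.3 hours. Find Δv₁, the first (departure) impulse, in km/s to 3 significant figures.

Δv₁ = 2.21 km/s

From Kepler's third law T² = 4π²r³/μ at r = 35200 km, T = 18.3 hours = 18.3 × 3600 s = 65880 s: μ = 4π²r³/T² = 3.96717×10^5 km³/s².
Semi-major axis of the transfer orbit: a_t = (6960 + 35200)/2 = 21080 km.
Circular speed at r = 6960 km: v_c = √(μ/r) = 7.550 km/s.
Transfer-orbit speed at the same r (vis-viva, a = a_t): v_t = √[μ(2/r − 1/a_t)] = 9.756 km/s.
Δv₁ = |v_t − v_c| = |9.756 − 7.550| = 2.206 km/s.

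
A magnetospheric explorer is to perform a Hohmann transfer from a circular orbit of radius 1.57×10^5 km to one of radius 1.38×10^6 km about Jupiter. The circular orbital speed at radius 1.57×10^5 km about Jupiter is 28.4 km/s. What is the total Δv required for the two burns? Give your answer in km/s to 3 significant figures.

Δv = 14.9 km/s

From the circular-orbit relation v² = μ/r at r = 1.57×10^5 km: μ = v²r = (28.4)² × 1.57×10^5 = 1.26630×10^8 km³/s².
The Hohmann ellipse has a_t = (r₁ + r₂)/2 = 7.685×10^5 km.
At r₁ the circular-orbit speed is v₁ = √(μ/r₁) = 28.400 km/s.
On the transfer ellipse at r₁, vis-viva gives v_p = √[μ(2/r₁ − 1/a_t)] = 38.057 km/s.
First burn Δv₁ = |v_p − v₁| = 9.657 km/s.
At r₂, v₂ = √(μ/r₂) = 9.579 km/s.
Transfer-orbit speed at r₂: v_a = √[μ(2/r₂ − 1/a_t)] = 4.330 km/s.
Second burn Δv₂ = |v₂ − v_a| = 5.249 km/s.
Total Δv = Δv₁ + Δv₂ = 14.91 km/s.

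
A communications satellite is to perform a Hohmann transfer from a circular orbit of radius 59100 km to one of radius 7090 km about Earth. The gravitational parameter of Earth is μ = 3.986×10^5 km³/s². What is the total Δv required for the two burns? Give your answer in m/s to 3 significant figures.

Semi-major axis of the transfer orbit: a_t = (59100 + 7090)/2 = 33095 km.
Circular speed at r₁: v₁ = √(μ/r₁) = √(3.986×10^5/59100) = 2.597 km/s.
On the transfer ellipse at r₁, v² = μ(2/r − 1/a) gives v_a = √[μ(2/r₁ − 1/a_t)] = 1.202 km/s.
First burn Δv₁ = |v_a − v₁| = 1.395 km/s.
Circular speed at r₂: v₂ = √(μ/r₂) = 7.498 km/s.
Transfer-orbit speed at r₂: v_p = √[μ(2/r₂ − 1/a_t)] = 10.02 km/s.
Second burn Δv₂ = |v₂ − v_p| = 2.522 km/s.
Δv = Δv₁ + Δv₂ = 1.395 + 2.522 = 3.917 km/s.

Δv = 3920 m/s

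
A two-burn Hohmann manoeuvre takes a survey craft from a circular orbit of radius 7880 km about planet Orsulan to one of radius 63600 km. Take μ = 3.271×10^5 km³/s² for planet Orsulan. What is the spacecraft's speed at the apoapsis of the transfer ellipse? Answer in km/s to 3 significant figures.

The Hohmann ellipse has a_t = (r₁ + r₂)/2 = 35740 km.
At apoapsis, r = 63600 km.
Applying v² = μ(2/r − 1/a_t): v = 1.065 km/s.

v = 1.06 km/s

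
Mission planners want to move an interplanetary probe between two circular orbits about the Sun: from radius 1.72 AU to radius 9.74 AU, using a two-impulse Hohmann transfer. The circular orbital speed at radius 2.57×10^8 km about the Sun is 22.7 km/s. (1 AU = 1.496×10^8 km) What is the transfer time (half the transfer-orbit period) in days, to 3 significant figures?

From the circular-orbit relation v² = μ/r at r = 2.57×10^8 km: μ = v²r = (22.7)² × 2.57×10^8 = 1.32430×10^11 km³/s².
In km: r₁ = 1.72 × 1.496×10^8 = 2.57312×10^8 km; r₂ = 9.74 × 1.496×10^8 = 1.457104×10^9 km.
The Hohmann ellipse has a_t = (r₁ + r₂)/2 = 8.57208×10^8 km.
Transfer time t = π√(a_t³/μ) = π√((8.57208×10^8)³ / 1.32430×10^11) = 2.167×10^8 s.
Converting: 2.167×10^8 s ÷ 86400 s/day = 2510 days.

t = 2510 days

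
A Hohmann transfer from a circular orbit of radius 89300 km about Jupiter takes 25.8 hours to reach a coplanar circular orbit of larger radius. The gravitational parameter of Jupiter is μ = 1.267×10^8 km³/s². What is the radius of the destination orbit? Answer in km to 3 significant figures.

r₂ = 8.71×10^5 km

Transfer time t = 25.8 hours = 92880 s, and t = π√(a_t³/μ).
So a_t = (μ t²/π²)^(1/3) = (1.267×10^8 × (92880)² / π²)^(1/3) = 4.8022×10^5 km.
Since a_t = (r₁ + r₂)/2, r₂ = 2a_t − r₁ = 2×4.8022×10^5 − 89300 = 8.7114×10^5 km.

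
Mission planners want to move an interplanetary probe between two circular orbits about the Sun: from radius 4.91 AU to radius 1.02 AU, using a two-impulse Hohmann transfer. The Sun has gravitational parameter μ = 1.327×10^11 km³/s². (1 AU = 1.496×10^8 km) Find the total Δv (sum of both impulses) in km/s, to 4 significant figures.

Δv = 14.02 km/s

In km: r₁ = 4.91 × 1.496×10^8 = 7.34536×10^8 km; r₂ = 1.02 × 1.496×10^8 = 1.52592×10^8 km.
Semi-major axis of the transfer orbit: a_t = (7.34536×10^8 + 1.52592×10^8)/2 = 4.43564×10^8 km.
Circular speed at r₁: v₁ = √(μ/r₁) = √(1.327×10^11/7.34536×10^8) = 13.44 km/s.
On the transfer ellipse at r₁, v² = μ(2/r − 1/a) gives v_a = √[μ(2/r₁ − 1/a_t)] = 7.883 km/s.
First burn Δv₁ = |v_a − v₁| = 5.557 km/s.
At r₂, v₂ = √(μ/r₂) = 29.490 km/s.
Transfer-orbit speed at r₂: v_p = √[μ(2/r₂ − 1/a_t)] = 37.949 km/s.
Second burn Δv₂ = |v₂ − v_p| = 8.459 km/s.
Δv = Δv₁ + Δv₂ = 5.557 + 8.459 = 14.02 km/s.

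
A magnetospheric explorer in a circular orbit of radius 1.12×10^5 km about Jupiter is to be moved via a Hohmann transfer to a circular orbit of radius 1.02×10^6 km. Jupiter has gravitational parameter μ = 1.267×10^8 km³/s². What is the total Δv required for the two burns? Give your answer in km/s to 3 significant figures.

The Hohmann ellipse has a_t = (r₁ + r₂)/2 = 5.660×10^5 km.
At r₁ the circular-orbit speed is v₁ = √(μ/r₁) = 33.634 km/s.
On the transfer ellipse at r₁, vis-viva equation gives v_p = √[μ(2/r₁ − 1/a_t)] = 45.151 km/s.
First burn Δv₁ = |v_p − v₁| = 11.517 km/s.
Circular speed at r₂: v₂ = √(μ/r₂) = 11.1452 km/s.
Transfer-orbit speed at r₂: v_a = √[μ(2/r₂ − 1/a_t)] = 4.95780 km/s.
Second burn Δv₂ = |v₂ − v_a| = 6.1874 km/s.
Δv = Δv₁ + Δv₂ = 11.517 + 6.1874 = 17.70 km/s.

Δv = 17.7 km/s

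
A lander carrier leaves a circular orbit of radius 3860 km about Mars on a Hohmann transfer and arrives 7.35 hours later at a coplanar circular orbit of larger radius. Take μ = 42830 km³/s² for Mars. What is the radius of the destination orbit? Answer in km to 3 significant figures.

Transfer time t = 7.35 hours = 26460 s, and t = π√(a_t³/μ).
So a_t = (μ t²/π²)^(1/3) = (42830 × (26460)² / π²)^(1/3) = 14484 km.
Since a_t = (r₁ + r₂)/2, r₂ = 2a_t − r₁ = 2×14484 − 3860 = 25108 km.

r₂ = 25100 km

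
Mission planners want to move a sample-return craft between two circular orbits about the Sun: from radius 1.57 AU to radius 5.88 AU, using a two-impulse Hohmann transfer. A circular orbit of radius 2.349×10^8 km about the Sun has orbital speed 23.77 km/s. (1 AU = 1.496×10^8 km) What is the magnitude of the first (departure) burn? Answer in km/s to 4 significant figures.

Δv₁ = 6.095 km/s

From the circular-orbit relation v² = μ/r at r = 2.349×10^8 km: μ = v²r = (23.77)² × 2.349×10^8 = 1.32722×10^11 km³/s².
In km: r₁ = 1.57 × 1.496×10^8 = 2.34872×10^8 km; r₂ = 5.88 × 1.496×10^8 = 8.79648×10^8 km.
Semi-major axis of the transfer orbit: a_t = (2.34872×10^8 + 8.79648×10^8)/2 = 5.5726×10^8 km.
On the circular orbit at r = 2.34872×10^8 km, v_c = √(μ/r) = 23.771 km/s.
Vis-viva on the transfer ellipse at r = 2.34872×10^8 km gives v_t = √[μ(2/r − 1/a_t)] = 29.866 km/s.
Δv₁ = |v_t − v_c| = |29.866 − 23.771| = 6.095 km/s.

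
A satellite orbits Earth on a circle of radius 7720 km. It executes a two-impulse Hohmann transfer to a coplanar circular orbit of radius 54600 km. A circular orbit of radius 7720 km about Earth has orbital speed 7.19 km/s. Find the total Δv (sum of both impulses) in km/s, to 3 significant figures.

From the circular-orbit relation v² = μ/r at r = 7720 km: μ = v²r = (7.19)² × 7720 = 3.99094×10^5 km³/s².
The Hohmann ellipse has a_t = (r₁ + r₂)/2 = 31160 km.
Circular speed at r₁: v₁ = √(μ/r₁) = √(3.99094×10^5/7720) = 7.19000 km/s.
On the transfer ellipse at r₁, v² = μ(2/r − 1/a) gives v_p = √[μ(2/r₁ − 1/a_t)] = 9.51758 km/s.
First burn Δv₁ = |v_p − v₁| = 2.32758 km/s.
At r₂, v₂ = √(μ/r₂) = 2.70359 km/s.
Transfer-orbit speed at r₂: v_a = √[μ(2/r₂ − 1/a_t)] = 1.34571 km/s.
Second burn Δv₂ = |v₂ − v_a| = 1.35788 km/s.
Δv = Δv₁ + Δv₂ = 2.32758 + 1.35788 = 3.685 km/s.

Δv = 3.69 km/s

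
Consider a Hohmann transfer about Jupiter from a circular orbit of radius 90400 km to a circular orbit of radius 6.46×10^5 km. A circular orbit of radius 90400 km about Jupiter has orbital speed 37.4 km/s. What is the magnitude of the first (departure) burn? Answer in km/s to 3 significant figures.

Δv₁ = 12.1 km/s

From the circular-orbit relation v² = μ/r at r = 90400 km: μ = v²r = (37.4)² × 90400 = 1.26448×10^8 km³/s².
Semi-major axis of the transfer orbit: a_t = (90400 + 6.460×10^5)/2 = 3.682×10^5 km.
Circular speed at r = 90400 km: v_c = √(μ/r) = 37.40 km/s.
Transfer-orbit speed at the same r (vis-viva, a = a_t): v_t = √[μ(2/r − 1/a_t)] = 49.54 km/s.
Δv₁ = |v_t − v_c| = |49.54 − 37.40| = 12.14 km/s.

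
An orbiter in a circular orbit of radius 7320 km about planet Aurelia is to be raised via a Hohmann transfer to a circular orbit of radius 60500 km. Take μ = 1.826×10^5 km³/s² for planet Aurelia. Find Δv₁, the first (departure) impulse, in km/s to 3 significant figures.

The Hohmann ellipse has a_t = (r₁ + r₂)/2 = 33910 km.
On the circular orbit at r = 7320 km, v_c = √(μ/r) = 4.9945 km/s.
Transfer-orbit speed at the same r (vis-viva, a = a_t): v_t = √[μ(2/r − 1/a_t)] = 6.6713 km/s.
Δv₁ = |v_t − v_c| = |6.6713 − 4.9945| = 1.677 km/s.

Δv₁ = 1.68 km/s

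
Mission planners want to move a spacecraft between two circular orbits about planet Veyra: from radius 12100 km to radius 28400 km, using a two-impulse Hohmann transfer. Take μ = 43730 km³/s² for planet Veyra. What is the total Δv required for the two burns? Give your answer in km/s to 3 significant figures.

The Hohmann ellipse has a_t = (r₁ + r₂)/2 = 20250 km.
At r₁ the circular-orbit speed is v₁ = √(μ/r₁) = 1.9011 km/s.
On the transfer ellipse at r₁, vis-viva gives v_p = √[μ(2/r₁ − 1/a_t)] = 2.2514 km/s.
First burn Δv₁ = |v_p − v₁| = 0.3503 km/s.
At r₂, v₂ = √(μ/r₂) = 1.2409 km/s.
Transfer-orbit speed at r₂: v_a = √[μ(2/r₂ − 1/a_t)] = 0.95920 km/s.
Second burn Δv₂ = |v₂ − v_a| = 0.2817 km/s.
Total Δv = Δv₁ + Δv₂ = 0.6320 km/s.

Δv = 0.632 km/s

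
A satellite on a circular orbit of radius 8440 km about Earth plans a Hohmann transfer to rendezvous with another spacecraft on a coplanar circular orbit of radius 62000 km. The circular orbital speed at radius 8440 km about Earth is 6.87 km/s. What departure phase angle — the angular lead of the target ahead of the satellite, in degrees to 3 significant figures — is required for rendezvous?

From the circular-orbit relation v² = μ/r at r = 8440 km: μ = v²r = (6.87)² × 8440 = 3.98342×10^5 km³/s².
The Hohmann ellipse has a_t = (r₁ + r₂)/2 = 35220 km.
The half-period of the transfer ellipse is t = π√(a_t³/μ) = 32901 s.
Target angular speed ω₂ = √(μ/r₂³) = 4.0883×10^-5 rad/s.
Angle swept by the target during transfer: ω₂·t = 1.3451 rad = 77.07°.
Arrival is 180° from departure on the ellipse, so φ = 180° − 77.07° = 103°.

φ = 103°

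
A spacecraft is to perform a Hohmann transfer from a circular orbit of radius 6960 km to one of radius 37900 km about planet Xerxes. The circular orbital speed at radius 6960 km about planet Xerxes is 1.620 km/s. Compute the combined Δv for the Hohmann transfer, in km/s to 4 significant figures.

Δv = 0.7933 km/s

From the circular-orbit relation v² = μ/r at r = 6960 km: μ = v²r = (1.620)² × 6960 = 18265.8 km³/s².
Semi-major axis of the transfer orbit: a_t = (6960 + 37900)/2 = 22430 km.
At r₁ the circular-orbit speed is v₁ = √(μ/r₁) = 1.6200 km/s.
On the transfer ellipse at r₁, vis-viva gives v_p = √[μ(2/r₁ − 1/a_t)] = 2.1058 km/s.
First burn Δv₁ = |v_p − v₁| = 0.4858 km/s.
At r₂, v₂ = √(μ/r₂) = 0.6942 km/s.
Transfer-orbit speed at r₂: v_a = √[μ(2/r₂ − 1/a_t)] = 0.3867 km/s.
Second burn Δv₂ = |v₂ − v_a| = 0.3075 km/s.
Δv = Δv₁ + Δv₂ = 0.4858 + 0.3075 = 0.7933 km/s.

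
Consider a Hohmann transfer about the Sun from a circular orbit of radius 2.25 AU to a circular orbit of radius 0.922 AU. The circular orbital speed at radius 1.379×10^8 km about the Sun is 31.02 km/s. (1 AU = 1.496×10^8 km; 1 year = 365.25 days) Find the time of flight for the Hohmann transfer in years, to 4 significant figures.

From the circular-orbit relation v² = μ/r at r = 1.379×10^8 km: μ = v²r = (31.02)² × 1.379×10^8 = 1.32693×10^11 km³/s².
In km: r₁ = 2.25 × 1.496×10^8 = 3.366×10^8 km; r₂ = 0.922 × 1.496×10^8 = 1.379312×10^8 km.
Transfer-ellipse semi-major axis a_t = (r₁ + r₂)/2 = (3.366×10^8 + 1.379312×10^8)/2 = 2.372656×10^8 km.
Half the transfer-orbit period gives t = π√(a_t³/μ) = 3.152×10^7 s.
Converting: 3.152×10^7 s ÷ 3.15576×10^7 s/year (365.25 × 86400) = 0.9988 years.

t = 0.9988 years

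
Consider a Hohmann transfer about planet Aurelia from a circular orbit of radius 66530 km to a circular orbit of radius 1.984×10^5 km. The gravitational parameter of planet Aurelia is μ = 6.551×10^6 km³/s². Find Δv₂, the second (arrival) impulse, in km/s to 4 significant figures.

Semi-major axis of the transfer orbit: a_t = (66530 + 1.984×10^5)/2 = 1.32465×10^5 km.
Circular speed at r = 1.984×10^5 km: v_c = √(μ/r) = 5.746 km/s.
Vis-viva on the transfer ellipse at r = 1.984×10^5 km gives v_t = √[μ(2/r − 1/a_t)] = 4.072 km/s.
Δv₂ = |v_t − v_c| = |4.072 − 5.746| = 1.674 km/s.

Δv₂ = 1.674 km/s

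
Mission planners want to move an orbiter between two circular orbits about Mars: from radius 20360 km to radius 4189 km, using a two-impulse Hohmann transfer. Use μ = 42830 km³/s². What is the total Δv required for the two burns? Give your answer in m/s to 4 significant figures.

The Hohmann ellipse has a_t = (r₁ + r₂)/2 = 12274.5 km.
At r₁ the circular-orbit speed is v₁ = √(μ/r₁) = 1.4504 km/s.
Transfer-orbit speed at r₁ (vis-viva equation): v_a = √[μ(2/r₁ − 1/a_t)] = 0.84730 km/s.
First burn Δv₁ = |v_a − v₁| = 0.6031 km/s.
Circular speed at r₂: v₂ = √(μ/r₂) = 3.1976 km/s.
Transfer-orbit speed at r₂: v_p = √[μ(2/r₂ − 1/a_t)] = 4.1182 km/s.
Second burn Δv₂ = |v₂ − v_p| = 0.9206 km/s.
Total Δv = Δv₁ + Δv₂ = 1.524 km/s.

Δv = 1524 m/s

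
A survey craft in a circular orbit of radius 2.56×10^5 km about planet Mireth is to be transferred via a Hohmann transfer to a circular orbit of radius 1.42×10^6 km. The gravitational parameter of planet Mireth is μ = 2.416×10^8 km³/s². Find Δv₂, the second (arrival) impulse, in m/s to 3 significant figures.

Δv₂ = 5830 m/s

Semi-major axis of the transfer orbit: a_t = (2.560×10^5 + 1.420×10^6)/2 = 8.380×10^5 km.
Circular speed at r = 1.420×10^6 km: v_c = √(μ/r) = 13.0438 km/s.
Vis-viva on the transfer ellipse at r = 1.420×10^6 km gives v_t = √[μ(2/r − 1/a_t)] = 7.20945 km/s.
Δv₂ = |v_t − v_c| = |7.20945 − 13.0438| = 5.834 km/s.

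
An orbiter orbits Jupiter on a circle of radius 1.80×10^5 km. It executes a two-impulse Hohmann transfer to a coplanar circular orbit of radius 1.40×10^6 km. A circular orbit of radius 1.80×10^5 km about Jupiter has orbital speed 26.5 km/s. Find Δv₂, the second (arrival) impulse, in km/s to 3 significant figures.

Δv₂ = 4.97 km/s

From the circular-orbit relation v² = μ/r at r = 1.80×10^5 km: μ = v²r = (26.5)² × 1.80×10^5 = 1.26405×10^8 km³/s².
The Hohmann ellipse has a_t = (r₁ + r₂)/2 = 7.900×10^5 km.
On the circular orbit at r = 1.400×10^6 km, v_c = √(μ/r) = 9.502 km/s.
Vis-viva on the transfer ellipse at r = 1.400×10^6 km gives v_t = √[μ(2/r − 1/a_t)] = 4.536 km/s.
Δv₂ = |v_t − v_c| = |4.536 − 9.502| = 4.966 km/s.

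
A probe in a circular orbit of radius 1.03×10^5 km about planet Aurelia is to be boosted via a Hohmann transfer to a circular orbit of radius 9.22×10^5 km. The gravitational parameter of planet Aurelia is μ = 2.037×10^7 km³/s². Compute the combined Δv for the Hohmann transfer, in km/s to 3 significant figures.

Transfer-ellipse semi-major axis a_t = (r₁ + r₂)/2 = (1.030×10^5 + 9.220×10^5)/2 = 5.125×10^5 km.
Circular speed at r₁: v₁ = √(μ/r₁) = √(2.037×10^7/1.030×10^5) = 14.06297 km/s.
Transfer-orbit speed at r₁ (v² = μ(2/r − 1/a)): v_p = √[μ(2/r₁ − 1/a_t)] = 18.86233 km/s.
First burn Δv₁ = |v_p − v₁| = 4.7994 km/s.
At r₂, v₂ = √(μ/r₂) = 4.70035 km/s.
Transfer-orbit speed at r₂: v_a = √[μ(2/r₂ − 1/a_t)] = 2.10718 km/s.
Second burn Δv₂ = |v₂ − v_a| = 2.5932 km/s.
Δv = Δv₁ + Δv₂ = 4.7994 + 2.5932 = 7.393 km/s.

Δv = 7.39 km/s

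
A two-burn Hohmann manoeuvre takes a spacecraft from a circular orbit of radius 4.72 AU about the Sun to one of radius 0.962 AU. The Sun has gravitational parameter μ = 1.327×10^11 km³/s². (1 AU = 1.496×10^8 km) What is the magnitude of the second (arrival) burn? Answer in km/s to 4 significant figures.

In km: r₁ = 4.72 × 1.496×10^8 = 7.06112×10^8 km; r₂ = 0.962 × 1.496×10^8 = 1.439152×10^8 km.
The Hohmann ellipse has a_t = (r₁ + r₂)/2 = 4.250136×10^8 km.
Circular speed at r = 1.439152×10^8 km: v_c = √(μ/r) = 30.366 km/s.
Vis-viva on the transfer ellipse at r = 1.439152×10^8 km gives v_t = √[μ(2/r − 1/a_t)] = 39.140 km/s.
Δv₂ = |v_t − v_c| = |39.140 − 30.366| = 8.774 km/s.

Δv₂ = 8.774 km/s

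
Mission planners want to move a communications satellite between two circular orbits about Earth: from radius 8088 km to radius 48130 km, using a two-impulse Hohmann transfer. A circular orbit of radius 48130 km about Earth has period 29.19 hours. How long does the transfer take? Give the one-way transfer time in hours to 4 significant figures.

From Kepler's third law T² = 4π²r³/μ at r = 48130 km, T = 29.19 hours = 29.19 × 3600 s = 1.05084×10^5 s: μ = 4π²r³/T² = 3.98597×10^5 km³/s².
Semi-major axis of the transfer orbit: a_t = (8088 + 48130)/2 = 28109 km.
Half the transfer-orbit period gives t = π√(a_t³/μ) = 23450 s.
Converting: 23450 s ÷ 3600 s/hour = 6.514 hours.

t = 6.514 hours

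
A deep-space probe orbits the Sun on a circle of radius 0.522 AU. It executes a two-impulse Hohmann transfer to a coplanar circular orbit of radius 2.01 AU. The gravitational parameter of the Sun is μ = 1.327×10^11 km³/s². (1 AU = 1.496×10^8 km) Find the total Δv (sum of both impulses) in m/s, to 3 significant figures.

Δv = 18200 m/s

In km: r₁ = 0.522 × 1.496×10^8 = 7.80912×10^7 km; r₂ = 2.01 × 1.496×10^8 = 3.00696×10^8 km.
The Hohmann ellipse has a_t = (r₁ + r₂)/2 = 1.893936×10^8 km.
At r₁ the circular-orbit speed is v₁ = √(μ/r₁) = 41.22 km/s.
Transfer-orbit speed at r₁ (v² = μ(2/r − 1/a)): v_p = √[μ(2/r₁ − 1/a_t)] = 51.94 km/s.
First burn Δv₁ = |v_p − v₁| = 10.72 km/s.
Circular speed at r₂: v₂ = √(μ/r₂) = 21.007 km/s.
Transfer-orbit speed at r₂: v_a = √[μ(2/r₂ − 1/a_t)] = 13.489 km/s.
Second burn Δv₂ = |v₂ − v_a| = 7.518 km/s.
Δv = Δv₁ + Δv₂ = 10.72 + 7.518 = 18.24 km/s.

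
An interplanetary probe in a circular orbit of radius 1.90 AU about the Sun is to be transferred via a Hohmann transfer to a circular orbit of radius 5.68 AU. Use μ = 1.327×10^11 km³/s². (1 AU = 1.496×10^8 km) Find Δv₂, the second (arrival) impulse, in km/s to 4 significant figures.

Δv₂ = 3.649 km/s

In km: r₁ = 1.90 × 1.496×10^8 = 2.8424×10^8 km; r₂ = 5.68 × 1.496×10^8 = 8.49728×10^8 km.
Semi-major axis of the transfer orbit: a_t = (2.8424×10^8 + 8.49728×10^8)/2 = 5.66984×10^8 km.
On the circular orbit at r = 8.49728×10^8 km, v_c = √(μ/r) = 12.497 km/s.
Vis-viva on the transfer ellipse at r = 8.49728×10^8 km gives v_t = √[μ(2/r − 1/a_t)] = 8.8482 km/s.
Δv₂ = |v_t − v_c| = |8.8482 − 12.497| = 3.649 km/s.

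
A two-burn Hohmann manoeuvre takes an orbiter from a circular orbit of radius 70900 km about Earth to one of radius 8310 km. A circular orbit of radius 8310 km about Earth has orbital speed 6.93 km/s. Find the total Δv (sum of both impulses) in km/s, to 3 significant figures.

From the circular-orbit relation v² = μ/r at r = 8310 km: μ = v²r = (6.93)² × 8310 = 3.99087×10^5 km³/s².
The Hohmann ellipse has a_t = (r₁ + r₂)/2 = 39605 km.
Circular speed at r₁: v₁ = √(μ/r₁) = √(3.99087×10^5/70900) = 2.373 km/s.
Transfer-orbit speed at r₁ (v² = μ(2/r − 1/a)): v_a = √[μ(2/r₁ − 1/a_t)] = 1.087 km/s.
First burn Δv₁ = |v_a − v₁| = 1.286 km/s.
At r₂, v₂ = √(μ/r₂) = 6.930 km/s.
Transfer-orbit speed at r₂: v_p = √[μ(2/r₂ − 1/a_t)] = 9.272 km/s.
Second burn Δv₂ = |v₂ − v_p| = 2.342 km/s.
Total Δv = Δv₁ + Δv₂ = 3.628 km/s.

Δv = 3.63 km/s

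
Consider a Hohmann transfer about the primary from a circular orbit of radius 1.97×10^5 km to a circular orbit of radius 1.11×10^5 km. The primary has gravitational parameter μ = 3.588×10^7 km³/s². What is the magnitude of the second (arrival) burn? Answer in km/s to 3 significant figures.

Semi-major axis of the transfer orbit: a_t = (1.970×10^5 + 1.110×10^5)/2 = 1.540×10^5 km.
On the circular orbit at r = 1.110×10^5 km, v_c = √(μ/r) = 17.979 km/s.
Vis-viva on the transfer ellipse at r = 1.110×10^5 km gives v_t = √[μ(2/r − 1/a_t)] = 20.335 km/s.
Δv₂ = |v_t − v_c| = |20.335 − 17.979| = 2.356 km/s.

Δv₂ = 2.36 km/s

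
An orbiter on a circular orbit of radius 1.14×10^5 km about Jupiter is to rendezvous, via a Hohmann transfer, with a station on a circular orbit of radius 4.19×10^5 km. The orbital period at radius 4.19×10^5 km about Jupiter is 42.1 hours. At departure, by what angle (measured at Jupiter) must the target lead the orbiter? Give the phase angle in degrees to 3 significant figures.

From Kepler's third law T² = 4π²r³/μ at r = 4.19×10^5 km, T = 42.1 hours = 42.1 × 3600 s = 1.5156×10^5 s: μ = 4π²r³/T² = 1.26425×10^8 km³/s².
The Hohmann ellipse has a_t = (r₁ + r₂)/2 = 2.665×10^5 km.
Transfer time t = π√(a_t³/μ) = 38440 s.
Target angular speed ω₂ = √(μ/r₂³) = 4.1457×10^-5 rad/s.
Angle swept by the target during transfer: ω₂·t = 1.5936 rad = 91.31°.
Arrival is 180° from departure on the ellipse, so φ = 180° − 91.31° = 88.7°.

φ = 88.7°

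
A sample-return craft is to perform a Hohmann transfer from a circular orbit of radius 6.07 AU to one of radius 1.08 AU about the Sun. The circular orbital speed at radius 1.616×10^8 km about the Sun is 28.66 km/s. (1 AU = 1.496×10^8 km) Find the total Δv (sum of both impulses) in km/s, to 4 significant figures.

From the circular-orbit relation v² = μ/r at r = 1.616×10^8 km: μ = v²r = (28.66)² × 1.616×10^8 = 1.32738×10^11 km³/s².
In km: r₁ = 6.07 × 1.496×10^8 = 9.08072×10^8 km; r₂ = 1.08 × 1.496×10^8 = 1.61568×10^8 km.
The Hohmann ellipse has a_t = (r₁ + r₂)/2 = 5.3482×10^8 km.
Circular speed at r₁: v₁ = √(μ/r₁) = √(1.32738×10^11/9.08072×10^8) = 12.09 km/s.
On the transfer ellipse at r₁, vis-viva gives v_a = √[μ(2/r₁ − 1/a_t)] = 6.645 km/s.
First burn Δv₁ = |v_a − v₁| = 5.445 km/s.
At r₂, v₂ = √(μ/r₂) = 28.663 km/s.
Transfer-orbit speed at r₂: v_p = √[μ(2/r₂ − 1/a_t)] = 37.349 km/s.
Second burn Δv₂ = |v₂ − v_p| = 8.686 km/s.
Total Δv = Δv₁ + Δv₂ = 14.13 km/s.

Δv = 14.13 km/s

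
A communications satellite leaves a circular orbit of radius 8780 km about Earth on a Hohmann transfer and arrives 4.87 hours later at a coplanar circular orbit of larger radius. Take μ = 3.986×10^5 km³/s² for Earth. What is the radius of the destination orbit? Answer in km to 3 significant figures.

Transfer time t = 4.87 hours = 17532 s, and t = π√(a_t³/μ).
So a_t = (μ t²/π²)^(1/3) = (3.986×10^5 × (17532)² / π²)^(1/3) = 23154 km.
Since a_t = (r₁ + r₂)/2, r₂ = 2a_t − r₁ = 2×23154 − 8780 = 37528 km.

r₂ = 37500 km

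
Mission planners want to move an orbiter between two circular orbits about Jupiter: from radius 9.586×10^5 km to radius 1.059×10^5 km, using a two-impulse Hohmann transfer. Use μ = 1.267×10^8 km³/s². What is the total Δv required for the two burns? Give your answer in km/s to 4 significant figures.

Δv = 18.20 km/s

The Hohmann ellipse has a_t = (r₁ + r₂)/2 = 5.3225×10^5 km.
Circular speed at r₁: v₁ = √(μ/r₁) = √(1.267×10^8/9.586×10^5) = 11.4966 km/s.
On the transfer ellipse at r₁, vis-viva gives v_a = √[μ(2/r₁ − 1/a_t)] = 5.12814 km/s.
First burn Δv₁ = |v_a − v₁| = 6.368 km/s.
Circular speed at r₂: v₂ = √(μ/r₂) = 34.59 km/s.
Transfer-orbit speed at r₂: v_p = √[μ(2/r₂ − 1/a_t)] = 46.42 km/s.
Second burn Δv₂ = |v₂ − v_p| = 11.83 km/s.
Δv = Δv₁ + Δv₂ = 6.368 + 11.83 = 18.20 km/s.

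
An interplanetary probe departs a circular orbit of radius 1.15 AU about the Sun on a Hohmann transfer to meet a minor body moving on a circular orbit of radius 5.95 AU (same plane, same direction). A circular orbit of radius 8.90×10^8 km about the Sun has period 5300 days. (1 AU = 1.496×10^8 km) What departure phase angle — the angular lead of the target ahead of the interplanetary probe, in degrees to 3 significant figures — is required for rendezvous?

φ = 97.0°

From Kepler's third law T² = 4π²r³/μ at r = 8.90×10^8 km, T = 5300 days = 5300 × 86400 s = 4.5792×10^8 s: μ = 4π²r³/T² = 1.32724×10^11 km³/s².
In km: r₁ = 1.15 × 1.496×10^8 = 1.7204×10^8 km; r₂ = 5.95 × 1.496×10^8 = 8.9012×10^8 km.
Semi-major axis of the transfer orbit: a_t = (1.7204×10^8 + 8.9012×10^8)/2 = 5.3108×10^8 km.
The half-period of the transfer ellipse is t = π√(a_t³/μ) = 1.0553938×10^8 s.
Target angular speed ω₂ = √(μ/r₂³) = 1.3718367×10^-8 rad/s.
Angle swept by the target during transfer: ω₂·t = 1.447828 rad = 82.954°.
Arrival is 180° from departure on the ellipse, so φ = 180° − 82.954° = 97.0°.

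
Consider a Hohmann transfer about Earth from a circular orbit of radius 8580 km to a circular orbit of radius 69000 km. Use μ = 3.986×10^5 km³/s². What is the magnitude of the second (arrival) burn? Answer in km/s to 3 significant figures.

Δv₂ = 1.27 km/s

Semi-major axis of the transfer orbit: a_t = (8580 + 69000)/2 = 38790 km.
Circular speed at r = 69000 km: v_c = √(μ/r) = 2.403 km/s.
Transfer-orbit speed at the same r (vis-viva, a = a_t): v_t = √[μ(2/r − 1/a_t)] = 1.130 km/s.
Δv₂ = |v_t − v_c| = |1.130 − 2.403| = 1.273 km/s.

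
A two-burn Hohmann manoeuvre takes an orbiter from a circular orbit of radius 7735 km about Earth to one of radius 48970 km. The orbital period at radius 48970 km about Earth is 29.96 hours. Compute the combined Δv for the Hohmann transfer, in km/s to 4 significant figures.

Δv = 3.618 km/s

From Kepler's third law T² = 4π²r³/μ at r = 48970 km, T = 29.96 hours = 29.96 × 3600 s = 1.07856×10^5 s: μ = 4π²r³/T² = 3.98530×10^5 km³/s².
Semi-major axis of the transfer orbit: a_t = (7735 + 48970)/2 = 28352.5 km.
Circular speed at r₁: v₁ = √(μ/r₁) = √(3.98530×10^5/7735) = 7.178 km/s.
Transfer-orbit speed at r₁ (vis-viva equation): v_p = √[μ(2/r₁ − 1/a_t)] = 9.433 km/s.
First burn Δv₁ = |v_p − v₁| = 2.255 km/s.
At r₂, v₂ = √(μ/r₂) = 2.853 km/s.
Transfer-orbit speed at r₂: v_a = √[μ(2/r₂ − 1/a_t)] = 1.490 km/s.
Second burn Δv₂ = |v₂ − v_a| = 1.363 km/s.
Total Δv = Δv₁ + Δv₂ = 3.618 km/s.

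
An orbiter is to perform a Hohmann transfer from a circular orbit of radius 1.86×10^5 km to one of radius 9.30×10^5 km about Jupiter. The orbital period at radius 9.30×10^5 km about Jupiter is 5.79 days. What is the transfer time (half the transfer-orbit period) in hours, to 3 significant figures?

t = 32.3 hours

From Kepler's third law T² = 4π²r³/μ at r = 9.30×10^5 km, T = 5.79 days = 5.79 × 86400 s = 5.00256×10^5 s: μ = 4π²r³/T² = 1.26889×10^8 km³/s².
The Hohmann ellipse has a_t = (r₁ + r₂)/2 = 5.580×10^5 km.
Half the transfer-orbit period gives t = π√(a_t³/μ) = 1.162×10^5 s.
Converting: 1.162×10^5 s ÷ 3600 s/hour = 32.3 hours.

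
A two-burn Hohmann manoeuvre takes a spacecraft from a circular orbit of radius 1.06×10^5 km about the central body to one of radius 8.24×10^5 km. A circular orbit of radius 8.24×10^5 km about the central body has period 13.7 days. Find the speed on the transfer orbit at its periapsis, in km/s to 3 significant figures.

From Kepler's third law T² = 4π²r³/μ at r = 8.24×10^5 km, T = 13.7 days = 13.7 × 86400 s = 1.18368×10^6 s: μ = 4π²r³/T² = 1.57642×10^7 km³/s².
The Hohmann ellipse has a_t = (r₁ + r₂)/2 = 4.650×10^5 km.
At periapsis, r = 1.060×10^5 km.
Applying v² = μ(2/r − 1/a_t): v = 16.23 km/s.

v = 16.2 km/s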